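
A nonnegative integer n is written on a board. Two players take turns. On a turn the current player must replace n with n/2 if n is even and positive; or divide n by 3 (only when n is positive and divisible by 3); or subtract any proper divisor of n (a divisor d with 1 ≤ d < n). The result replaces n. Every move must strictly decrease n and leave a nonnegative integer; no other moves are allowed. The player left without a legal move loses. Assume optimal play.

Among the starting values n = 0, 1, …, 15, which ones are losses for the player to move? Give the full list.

Compute win/loss labels from the base case upward. A position with no move is L. Any other position is W if it can reach an L in one move, else L.
n=0: no move → L
n=1: no move → L
n=2: →1(L), so W
n=3: →1(L), so W
n=4: →2(W), 3(W) — all W, so L
n=5: →4(L), so W
n=6: →4(L), so W
n=7: →6(W) only, which is W, so L
n=8: →4(L), so W
n=9: →3(W), 6(W), 8(W) — all W, so L
n=10: →9(L), so W
n=11: →10(W) only, which is W, so L
n=12: →4(L), so W
n=13: →12(W) only, which is W, so L
n=14: →7(L), so W
n=15: →5(W), 10(W), 12(W), 14(W) — all W, so L
Reading off the rows marked L gives the requested list; there are 8 such values of n.

0, 1, 4, 7, 9, 11, 13, 15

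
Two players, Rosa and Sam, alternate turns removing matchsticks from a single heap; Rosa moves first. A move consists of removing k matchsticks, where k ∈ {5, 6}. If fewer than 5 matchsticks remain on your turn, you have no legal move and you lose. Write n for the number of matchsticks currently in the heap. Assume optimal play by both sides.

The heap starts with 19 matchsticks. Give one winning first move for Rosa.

Remove 5, leaving 14.

Compute win/loss labels from the base case upward. A position with no move is L. Any other position is W if it can reach an L in one move, else L.
n=0: no move → L
n=1: no move → L
n=2: no move → L
n=3: no move → L
n=4: no move → L
n=5: →0(L), so W
n=6: →1(L), so W
n=7: →2(L), so W
n=8: →3(L), so W
n=9: →4(L), so W
n=10: →4(L), so W
n=11: →6(W), 5(W) — all W, so L
n=12: →7(W), 6(W) — all W, so L
n=13: →8(W), 7(W) — all W, so L
n=14: →9(W), 8(W) — all W, so L
n=15: →10(W), 9(W) — all W, so L
n=16: →11(L), so W
n=17: →12(L), so W
n=18: →13(L), so W
n=19: →14(L), so W
From 19, the L positions reachable in one move are: 14, 13. Any move reaching one of these is winning.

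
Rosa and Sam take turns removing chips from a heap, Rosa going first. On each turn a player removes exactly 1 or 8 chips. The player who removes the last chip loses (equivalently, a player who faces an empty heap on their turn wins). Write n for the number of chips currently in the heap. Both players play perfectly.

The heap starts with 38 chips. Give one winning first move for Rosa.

Build the W/L table. Terminal = W. A non-terminal position is W if it has a move to some L; otherwise it is L.
n=0: no move; the opponent has just taken the last chip and therefore loses → W
n=1: the only move is to 0(W), a W ⇒ L
n=2: can move to 1, which is L ⇒ W
n=3: the only move is to 2(W), a W ⇒ L
n=4: can move to 3, which is L ⇒ W
n=5: the only move is to 4(W), a W ⇒ L
n=6: can move to 5, which is L ⇒ W
n=7: the only move is to 6(W), a W ⇒ L
n=8: can move to 7, which is L ⇒ W
n=9: can move to 1, which is L ⇒ W
n=10: moves to 9(W), 2(W); every one is W ⇒ L
n=11: can move to 10, which is L ⇒ W
n=12: moves to 11(W), 4(W); every one is W ⇒ L
n=13: can move to 12, which is L ⇒ W
n=14: moves to 13(W), 6(W); every one is W ⇒ L
n=15: can move to 14, which is L ⇒ W
n=16: moves to 15(W), 8(W); every one is W ⇒ L
n=17: can move to 16, which is L ⇒ W
n=18: can move to 10, which is L ⇒ W
n=19: moves to 18(W), 11(W); every one is W ⇒ L
n=20: can move to 19, which is L ⇒ W
n=21: moves to 20(W), 13(W); every one is W ⇒ L
n=22: can move to 21, which is L ⇒ W
n=23: moves to 22(W), 15(W); every one is W ⇒ L
n=24: can move to 23, which is L ⇒ W
n=25: moves to 24(W), 17(W); every one is W ⇒ L
n=26: can move to 25, which is L ⇒ W
n=27: can move to 19, which is L ⇒ W
n=28: moves to 27(W), 20(W); every one is W ⇒ L
n=29: can move to 28, which is L ⇒ W
n=30: moves to 29(W), 22(W); every one is W ⇒ L
n=31: can move to 30, which is L ⇒ W
n=32: moves to 31(W), 24(W); every one is W ⇒ L
n=33: can move to 32, which is L ⇒ W
n=34: moves to 33(W), 26(W); every one is W ⇒ L
n=35: can move to 34, which is L ⇒ W
n=36: can move to 28, which is L ⇒ W
n=37: moves to 36(W), 29(W); every one is W ⇒ L
n=38: can move to 37, which is L ⇒ W
From 38, the L positions reachable in one move are: 37, 30. Any move reaching one of these is winning.

Remove 1, leaving 37.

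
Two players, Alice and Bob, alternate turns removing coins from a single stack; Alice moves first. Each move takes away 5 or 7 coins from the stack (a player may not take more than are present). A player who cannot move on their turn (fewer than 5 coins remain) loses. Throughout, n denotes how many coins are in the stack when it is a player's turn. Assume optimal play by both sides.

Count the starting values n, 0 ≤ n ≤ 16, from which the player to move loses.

Positions with no move are L. A position that does have a move is losing for the player to move precisely when every available move leads to a winning position for the opponent. Fill in the labels:
n=0: no move → L
n=1: no move → L
n=2: no move → L
n=3: no move → L
n=4: no move → L
n=5: reaches L-position 0 → W
n=6: reaches L-position 1 → W
n=7: reaches L-position 2 → W
n=8: reaches L-position 3 → W
n=9: reaches L-position 4 → W
n=10: reaches L-position 3 → W
n=11: reaches L-position 4 → W
n=12: only reaches 7(W), 5(W), all W → L
n=13: only reaches 8(W), 6(W), all W → L
n=14: only reaches 9(W), 7(W), all W → L
n=15: only reaches 10(W), 8(W), all W → L
n=16: only reaches 11(W), 9(W), all W → L
L entries with 0 ≤ n ≤ 16: n = 0, 1, 2, 3, 4, 12, 13, 14, 15, 16; that makes 10.

10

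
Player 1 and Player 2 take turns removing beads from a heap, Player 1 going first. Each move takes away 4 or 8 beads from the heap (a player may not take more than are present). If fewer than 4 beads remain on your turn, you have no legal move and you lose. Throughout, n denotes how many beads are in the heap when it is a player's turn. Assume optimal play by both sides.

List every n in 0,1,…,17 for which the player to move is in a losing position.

0, 1, 2, 3, 12, 13, 14, 15

Compute win/loss labels from the base case upward. A position with no move is L. Any other position is W if it can reach an L in one move, else L.
n=0: no move → L
n=1: no move → L
n=2: no move → L
n=3: no move → L
n=4: reaches L-position 0 → W
n=5: reaches L-position 1 → W
n=6: reaches L-position 2 → W
n=7: reaches L-position 3 → W
n=8: reaches L-position 0 → W
n=9: reaches L-position 1 → W
n=10: reaches L-position 2 → W
n=11: reaches L-position 3 → W
n=12: only reaches 8(W), 4(W), all W → L
n=13: only reaches 9(W), 5(W), all W → L
n=14: only reaches 10(W), 6(W), all W → L
n=15: only reaches 11(W), 7(W), all W → L
n=16: reaches L-position 12 → W
n=17: reaches L-position 13 → W
Reading off the rows marked L gives the requested list; there are 8 such values of n.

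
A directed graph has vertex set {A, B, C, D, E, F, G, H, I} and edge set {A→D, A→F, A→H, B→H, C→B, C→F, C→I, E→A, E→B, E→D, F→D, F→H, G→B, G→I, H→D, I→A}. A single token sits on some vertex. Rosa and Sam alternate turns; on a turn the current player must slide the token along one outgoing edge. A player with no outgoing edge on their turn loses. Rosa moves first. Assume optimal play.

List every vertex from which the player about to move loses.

Work bottom-up. With no move the player to move loses. Otherwise the position is W if at least one move leads to an L position for the opponent, and L if every move leads to a W.
Every edge goes from a vertex to one that appears earlier in the order D, H, F, A, B, E, I, G, C, so processing vertices in that order labels each vertex after all of its successors.
D: no outgoing edge → L
H: W (go to D, an L position)
F: W (go to D, an L position)
A: W (go to D, an L position)
B: L (sole option H(W) is W)
E: W (go to B, an L position)
I: L (sole option A(W) is W)
G: W (go to I, an L position)
C: W (go to I, an L position)
The losing starting vertices are exactly the entries labelled L in this table (3 of them).

B, D, I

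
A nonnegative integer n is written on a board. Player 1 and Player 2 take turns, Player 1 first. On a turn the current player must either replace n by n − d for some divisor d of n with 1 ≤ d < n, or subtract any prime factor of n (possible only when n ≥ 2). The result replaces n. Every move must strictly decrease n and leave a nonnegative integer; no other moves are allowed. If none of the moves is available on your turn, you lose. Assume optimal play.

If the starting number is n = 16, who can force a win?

Work bottom-up. With no move the player to move loses. Otherwise the position is W if at least one move leads to an L position for the opponent, and L if every move leads to a W.
n=0: no move → L
n=1: no move → L
n=2: →0(L), so W
n=3: →0(L), so W
n=4: →2(W), 3(W) — all W, so L
n=5: →0(L), so W
n=6: →4(L), so W
n=7: →0(L), so W
n=8: →4(L), so W
n=9: →6(W), 8(W) — all W, so L
n=10: →9(L), so W
n=11: →0(L), so W
n=12: →9(L), so W
n=13: →0(L), so W
n=14: →7(W), 12(W), 13(W) — all W, so L
n=15: →14(L), so W
n=16: →14(L), so W
From 16 Player 1 can move to 14, reaching an L position.

Player 1 wins.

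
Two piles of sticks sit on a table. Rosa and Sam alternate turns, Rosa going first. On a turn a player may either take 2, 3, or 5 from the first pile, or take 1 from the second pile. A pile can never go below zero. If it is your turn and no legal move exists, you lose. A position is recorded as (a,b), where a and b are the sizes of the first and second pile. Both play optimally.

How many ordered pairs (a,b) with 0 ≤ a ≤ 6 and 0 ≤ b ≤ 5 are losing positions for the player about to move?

12

Work bottom-up. With no move the player to move loses. Otherwise the position is W if at least one move leads to an L position for the opponent, and L if every move leads to a W.
Every move lowers a or b (never raises either), so fill the grid row by row in increasing a, and left to right within a row: each cell's successors are then already labelled.
      b=0  b=1  b=2  b=3  b=4  b=5
a=0:    L    W    L    W    L    W
a=1:    L    W    L    W    L    W
a=2:    W    L    W    L    W    L
a=3:    W    L    W    L    W    L
a=4:    W    W    W    W    W    W
a=5:    W    W    W    W    W    W
a=6:    W    W    W    W    W    W
Cells with no legal move (terminal, hence L): (0,0), (1,0).
The remaining L cells, each justified by listing all of its moves:
(0,2): only reaches (0,1)(W), which is W → L
(0,4): only reaches (0,3)(W), which is W → L
(1,2): only reaches (1,1)(W), which is W → L
(1,4): only reaches (1,3)(W), which is W → L
(2,1): only reaches (0,1)(W), (2,0)(W), all W → L
(2,3): only reaches (0,3)(W), (2,2)(W), all W → L
(2,5): only reaches (0,5)(W), (2,4)(W), all W → L
(3,1): only reaches (1,1)(W), (0,1)(W), (3,0)(W), all W → L
(3,3): only reaches (1,3)(W), (0,3)(W), (3,2)(W), all W → L
(3,5): only reaches (1,5)(W), (0,5)(W), (3,4)(W), all W → L
Every other cell has at least one move into one of the L cells above, so it is W.
L cells per row: a=0: 3, a=1: 3, a=2: 3, a=3: 3, a=4: 0, a=5: 0, a=6: 0; total 12.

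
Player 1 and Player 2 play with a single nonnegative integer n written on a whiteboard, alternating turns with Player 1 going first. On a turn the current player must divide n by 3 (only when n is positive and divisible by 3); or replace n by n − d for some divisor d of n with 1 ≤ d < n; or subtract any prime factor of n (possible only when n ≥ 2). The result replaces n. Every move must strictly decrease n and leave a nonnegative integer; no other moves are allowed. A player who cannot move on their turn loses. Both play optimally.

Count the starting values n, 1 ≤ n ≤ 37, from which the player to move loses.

8

Classify positions by backward induction: terminal positions (no move available) are L. From any other position, the mover wins iff some move reaches an L.
n=0: no move → L
n=1: no move → L
n=2: W (go to 0, an L position)
n=3: W (go to 0, an L position)
n=4: L (options 2(W), 3(W) are all W)
n=5: W (go to 0, an L position)
n=6: W (go to 4, an L position)
n=7: W (go to 0, an L position)
n=8: W (go to 4, an L position)
n=9: L (options 3(W), 6(W), 8(W) are all W)
n=10: W (go to 9, an L position)
n=11: W (go to 0, an L position)
n=12: W (go to 4, an L position)
n=13: W (go to 0, an L position)
n=14: L (options 7(W), 12(W), 13(W) are all W)
n=15: W (go to 14, an L position)
n=16: W (go to 14, an L position)
n=17: W (go to 0, an L position)
n=18: W (go to 9, an L position)
n=19: W (go to 0, an L position)
n=20: L (options 10(W), 15(W), 16(W), 18(W), 19(W) are all W)
n=21: W (go to 14, an L position)
n=22: W (go to 20, an L position)
n=23: W (go to 0, an L position)
n=24: W (go to 20, an L position)
n=25: W (go to 20, an L position)
n=26: L (options 13(W), 24(W), 25(W) are all W)
n=27: W (go to 9, an L position)
n=28: W (go to 14, an L position)
n=29: W (go to 0, an L position)
n=30: W (go to 20, an L position)
n=31: W (go to 0, an L position)
n=32: L (options 16(W), 24(W), 28(W), 30(W), 31(W) are all W)
n=33: W (go to 32, an L position)
n=34: W (go to 32, an L position)
n=35: L (options 28(W), 30(W), 34(W) are all W)
n=36: W (go to 32, an L position)
n=37: W (go to 0, an L position)
L entries with 1 ≤ n ≤ 37 (n=0 is outside the asked range and is not counted): n = 1, 4, 9, 14, 20, 26, 32, 35; that makes 8.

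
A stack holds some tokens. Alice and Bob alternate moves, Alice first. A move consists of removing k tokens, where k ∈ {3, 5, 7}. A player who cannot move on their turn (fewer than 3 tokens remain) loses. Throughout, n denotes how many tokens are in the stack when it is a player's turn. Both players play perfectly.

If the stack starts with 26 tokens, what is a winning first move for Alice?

Remove 5, leaving 21.

Positions with no move are L. A position that does have a move is losing for the player to move precisely when every available move leads to a winning position for the opponent. Fill in the labels:
n=0: no move → L
n=1: no move → L
n=2: no move → L
n=3: can move to 0, which is L ⇒ W
n=4: can move to 1, which is L ⇒ W
n=5: can move to 2, which is L ⇒ W
n=6: can move to 1, which is L ⇒ W
n=7: can move to 2, which is L ⇒ W
n=8: can move to 1, which is L ⇒ W
n=9: can move to 2, which is L ⇒ W
n=10: moves to 7(W), 5(W), 3(W); every one is W ⇒ L
n=11: moves to 8(W), 6(W), 4(W); every one is W ⇒ L
n=12: moves to 9(W), 7(W), 5(W); every one is W ⇒ L
n=13: can move to 10, which is L ⇒ W
n=14: can move to 11, which is L ⇒ W
n=15: can move to 12, which is L ⇒ W
n=16: can move to 11, which is L ⇒ W
n=17: can move to 12, which is L ⇒ W
n=18: can move to 11, which is L ⇒ W
n=19: can move to 12, which is L ⇒ W
n=20: moves to 17(W), 15(W), 13(W); every one is W ⇒ L
n=21: moves to 18(W), 16(W), 14(W); every one is W ⇒ L
n=22: moves to 19(W), 17(W), 15(W); every one is W ⇒ L
n=23: can move to 20, which is L ⇒ W
n=24: can move to 21, which is L ⇒ W
n=25: can move to 22, which is L ⇒ W
n=26: can move to 21, which is L ⇒ W
From 26, the L positions reachable in one move are: 21.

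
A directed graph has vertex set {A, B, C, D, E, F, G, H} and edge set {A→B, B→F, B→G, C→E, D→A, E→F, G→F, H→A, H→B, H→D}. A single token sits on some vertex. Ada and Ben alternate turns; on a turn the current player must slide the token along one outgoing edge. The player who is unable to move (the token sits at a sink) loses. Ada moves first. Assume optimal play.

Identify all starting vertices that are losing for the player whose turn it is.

A, C, F

Label each position W (a win for the player to move) or L (a loss). A position with no legal move is L; any other position is W exactly when some move reaches an L, and L when every move reaches a W.
Every edge goes from a vertex to one that appears earlier in the order F, G, E, C, B, A, D, H, so processing vertices in that order labels each vertex after all of its successors.
F: no outgoing edge → L
G: can move to F, which is L ⇒ W
E: can move to F, which is L ⇒ W
C: the only move is to E(W), a W ⇒ L
B: can move to F, which is L ⇒ W
A: the only move is to B(W), a W ⇒ L
D: can move to A, which is L ⇒ W
H: can move to A, which is L ⇒ W
Reading off the rows marked L gives the requested list; there are 3 such vertices.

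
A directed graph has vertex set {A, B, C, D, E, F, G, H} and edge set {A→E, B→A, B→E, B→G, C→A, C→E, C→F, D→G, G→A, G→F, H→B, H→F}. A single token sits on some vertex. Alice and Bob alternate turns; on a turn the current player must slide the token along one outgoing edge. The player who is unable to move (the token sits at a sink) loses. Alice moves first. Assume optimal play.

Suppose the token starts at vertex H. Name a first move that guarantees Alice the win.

Move to F.

Label each position W (a win for the player to move) or L (a loss). A position with no legal move is L; any other position is W exactly when some move reaches an L, and L when every move reaches a W.
Every edge goes from a vertex to one that appears earlier in the order F, E, A, G, B, C, D, H, so processing vertices in that order labels each vertex after all of its successors.
F: no outgoing edge → L
E: no outgoing edge → L
A: can move to E, which is L ⇒ W
G: can move to F, which is L ⇒ W
B: can move to E, which is L ⇒ W
C: can move to E, which is L ⇒ W
D: the only move is to G(W), a W ⇒ L
H: can move to F, which is L ⇒ W
From H, the L positions reachable in one move are: F.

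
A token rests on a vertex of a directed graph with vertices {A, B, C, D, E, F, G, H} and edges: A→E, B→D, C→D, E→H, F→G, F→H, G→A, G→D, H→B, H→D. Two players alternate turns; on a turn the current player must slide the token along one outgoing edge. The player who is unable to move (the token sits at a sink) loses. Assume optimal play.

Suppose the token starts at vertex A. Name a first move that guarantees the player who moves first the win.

Use the standard recursion: the mover loses at a terminal position; elsewhere, the mover wins exactly when some move hands the opponent an L position.
Every edge goes from a vertex to one that appears earlier in the order D, B, H, E, A, C, G, F, so processing vertices in that order labels each vertex after all of its successors.
D: no outgoing edge → L
B: can move to D, which is L ⇒ W
H: can move to D, which is L ⇒ W
E: the only move is to H(W), a W ⇒ L
A: can move to E, which is L ⇒ W
C: can move to D, which is L ⇒ W
G: can move to D, which is L ⇒ W
F: moves to G(W), H(W); every one is W ⇒ L
From A, the L positions reachable in one move are: E.

Move to E.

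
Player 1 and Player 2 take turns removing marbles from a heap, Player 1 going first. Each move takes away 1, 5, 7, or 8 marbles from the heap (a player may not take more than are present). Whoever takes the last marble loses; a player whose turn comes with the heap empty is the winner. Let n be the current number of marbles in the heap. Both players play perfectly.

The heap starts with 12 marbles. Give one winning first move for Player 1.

Remove 5, leaving 7.

Classify positions by backward induction: terminal positions (no move available) are W. From any other position, the mover wins iff some move reaches an L.
n=0: no move; the opponent has just taken the last marble and therefore loses → W
n=1: →0(W) only, which is W, so L
n=2: →1(L), so W
n=3: →2(W) only, which is W, so L
n=4: →3(L), so W
n=5: →4(W), 0(W) — all W, so L
n=6: →5(L), so W
n=7: →6(W), 2(W), 0(W) — all W, so L
n=8: →7(L), so W
n=9: →1(L), so W
n=10: →5(L), so W
n=11: →3(L), so W
n=12: →7(L), so W
From 12, the L positions reachable in one move are: 7, 5. Any move reaching one of these is winning.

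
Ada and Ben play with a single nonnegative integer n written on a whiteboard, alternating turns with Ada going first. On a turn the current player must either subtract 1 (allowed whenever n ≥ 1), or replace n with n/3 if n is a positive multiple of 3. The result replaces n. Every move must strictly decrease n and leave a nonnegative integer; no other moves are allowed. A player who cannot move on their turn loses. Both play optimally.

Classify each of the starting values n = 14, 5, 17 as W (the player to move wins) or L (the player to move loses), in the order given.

14: W, 5: W, 17: L

Build the W/L table. Terminal = L. A non-terminal position is W if it has a move to some L; otherwise it is L.
n=0: no move → L
n=1: W (go to 0, an L position)
n=2: L (sole option 1(W) is W)
n=3: W (go to 2, an L position)
n=4: L (sole option 3(W) is W)
n=5: W (go to 4, an L position)
n=6: W (go to 2, an L position)
n=7: L (sole option 6(W) is W)
n=8: W (go to 7, an L position)
n=9: L (options 3(W), 8(W) are all W)
n=10: W (go to 9, an L position)
n=11: L (sole option 10(W) is W)
n=12: W (go to 4, an L position)
n=13: L (sole option 12(W) is W)
n=14: W (go to 13, an L position)
n=15: L (options 5(W), 14(W) are all W)
n=16: W (go to 15, an L position)
n=17: L (sole option 16(W) is W)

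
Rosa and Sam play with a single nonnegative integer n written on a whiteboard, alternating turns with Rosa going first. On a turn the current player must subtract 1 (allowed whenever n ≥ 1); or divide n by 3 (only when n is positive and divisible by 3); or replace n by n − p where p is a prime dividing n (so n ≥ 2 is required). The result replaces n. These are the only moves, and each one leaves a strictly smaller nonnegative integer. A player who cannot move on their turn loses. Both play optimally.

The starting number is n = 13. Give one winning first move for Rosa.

Classify positions by backward induction: terminal positions (no move available) are L. From any other position, the mover wins iff some move reaches an L.
n=0: no move → L
n=1: →0(L), so W
n=2: →0(L), so W
n=3: →0(L), so W
n=4: →2(W), 3(W) — all W, so L
n=5: →0(L), so W
n=6: →4(L), so W
n=7: →0(L), so W
n=8: →6(W), 7(W) — all W, so L
n=9: →8(L), so W
n=10: →8(L), so W
n=11: →0(L), so W
n=12: →4(L), so W
n=13: →0(L), so W
From 13, the L positions reachable in one move are: 0.

Move to 0.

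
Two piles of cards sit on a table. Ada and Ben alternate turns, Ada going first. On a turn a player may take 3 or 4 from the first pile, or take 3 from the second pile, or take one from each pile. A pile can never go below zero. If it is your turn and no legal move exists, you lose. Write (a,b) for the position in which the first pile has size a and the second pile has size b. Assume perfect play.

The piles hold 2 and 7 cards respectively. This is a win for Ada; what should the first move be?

Label each position W (a win for the player to move) or L (a loss). A position with no legal move is L; any other position is W exactly when some move reaches an L, and L when every move reaches a W.
No move ever increases a pile, so every position that can arise here has a ≤ 2 and b ≤ 7; it is enough to label the cells with 0 ≤ a ≤ 2 and 0 ≤ b ≤ 7.
Every move lowers a or b (never raises either), so fill the grid row by row in increasing a, and left to right within a row: each cell's successors are then already labelled.
      b=0  b=1  b=2  b=3  b=4  b=5  b=6  b=7
a=0:    L    L    L    W    W    W    L    L
a=1:    L    W    W    W    L    L    L    W
a=2:    L    W    L    W    L    W    W    W
Cells with no legal move (terminal, hence L): (0,0), (0,1), (0,2), (1,0), (2,0).
The remaining L cells, each justified by listing all of its moves:
(0,6): the only move is to (0,3)(W), a W ⇒ L
(0,7): the only move is to (0,4)(W), a W ⇒ L
(1,4): moves to (1,1)(W), (0,3)(W); every one is W ⇒ L
(1,5): moves to (1,2)(W), (0,4)(W); every one is W ⇒ L
(1,6): moves to (1,3)(W), (0,5)(W); every one is W ⇒ L
(2,2): the only move is to (1,1)(W), a W ⇒ L
(2,4): moves to (2,1)(W), (1,3)(W); every one is W ⇒ L
Every other cell has at least one move into one of the L cells above, so it is W.
From (2,7), the L positions reachable in one move are: (2,4), (1,6). Any move reaching one of these is winning.

Move to (2,4).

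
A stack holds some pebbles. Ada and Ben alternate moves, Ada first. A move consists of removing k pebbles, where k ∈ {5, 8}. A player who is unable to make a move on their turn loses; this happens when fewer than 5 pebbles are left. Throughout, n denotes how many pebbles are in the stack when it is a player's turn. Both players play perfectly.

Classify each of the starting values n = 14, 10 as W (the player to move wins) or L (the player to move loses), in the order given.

Classify positions by backward induction: terminal positions (no move available) are L. From any other position, the mover wins iff some move reaches an L.
n=0: no move → L
n=1: no move → L
n=2: no move → L
n=3: no move → L
n=4: no move → L
n=5: reaches L-position 0 → W
n=6: reaches L-position 1 → W
n=7: reaches L-position 2 → W
n=8: reaches L-position 3 → W
n=9: reaches L-position 4 → W
n=10: reaches L-position 2 → W
n=11: reaches L-position 3 → W
n=12: reaches L-position 4 → W
n=13: only reaches 8(W), 5(W), all W → L
n=14: only reaches 9(W), 6(W), all W → L

14: L, 10: W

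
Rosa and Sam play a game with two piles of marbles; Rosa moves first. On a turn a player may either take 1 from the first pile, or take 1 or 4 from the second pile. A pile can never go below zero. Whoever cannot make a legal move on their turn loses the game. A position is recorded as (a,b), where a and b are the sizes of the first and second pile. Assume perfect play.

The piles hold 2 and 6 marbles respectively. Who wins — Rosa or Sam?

Rosa wins.

Classify positions by backward induction: terminal positions (no move available) are L. From any other position, the mover wins iff some move reaches an L.
No move ever increases a pile, so every position that can arise here has a ≤ 2 and b ≤ 6; it is enough to label the cells with 0 ≤ a ≤ 2 and 0 ≤ b ≤ 6.
Every move lowers a or b (never raises either), so fill the grid row by row in increasing a, and left to right within a row: each cell's successors are then already labelled.
      b=0  b=1  b=2  b=3  b=4  b=5  b=6
a=0:    L    W    L    W    W    L    W
a=1:    W    L    W    L    W    W    L
a=2:    L    W    L    W    W    L    W
Cells with no legal move (terminal, hence L): (0,0).
The remaining L cells, each justified by listing all of its moves:
(0,2): L (sole option (0,1)(W) is W)
(0,5): L (options (0,4)(W), (0,1)(W) are all W)
(1,1): L (options (0,1)(W), (1,0)(W) are all W)
(1,3): L (options (0,3)(W), (1,2)(W) are all W)
(1,6): L (options (0,6)(W), (1,5)(W), (1,2)(W) are all W)
(2,0): L (sole option (1,0)(W) is W)
(2,2): L (options (1,2)(W), (2,1)(W) are all W)
(2,5): L (options (1,5)(W), (2,4)(W), (2,1)(W) are all W)
Every other cell has at least one move into one of the L cells above, so it is W.
The starting position (2,6) is W: Rosa should move to (1,6), handing over an L position.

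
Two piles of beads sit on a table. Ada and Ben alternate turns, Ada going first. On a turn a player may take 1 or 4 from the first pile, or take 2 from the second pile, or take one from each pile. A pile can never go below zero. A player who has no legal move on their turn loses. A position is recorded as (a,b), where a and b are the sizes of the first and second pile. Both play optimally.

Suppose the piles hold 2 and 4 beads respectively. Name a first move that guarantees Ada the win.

Build the W/L table. Terminal = L. A non-terminal position is W if it has a move to some L; otherwise it is L.
No move ever increases a pile, so every position that can arise here has a ≤ 2 and b ≤ 4; it is enough to label the cells with 0 ≤ a ≤ 2 and 0 ≤ b ≤ 4.
Every move lowers a or b (never raises either), so fill the grid row by row in increasing a, and left to right within a row: each cell's successors are then already labelled.
      b=0  b=1  b=2  b=3  b=4
a=0:    L    L    W    W    L
a=1:    W    W    W    L    W
a=2:    L    L    W    W    W
Cells with no legal move (terminal, hence L): (0,0), (0,1).
The remaining L cells, each justified by listing all of its moves:
(0,4): the only move is to (0,2)(W), a W ⇒ L
(1,3): moves to (0,3)(W), (1,1)(W), (0,2)(W); every one is W ⇒ L
(2,0): the only move is to (1,0)(W), a W ⇒ L
(2,1): moves to (1,1)(W), (1,0)(W); every one is W ⇒ L
Every other cell has at least one move into one of the L cells above, so it is W.
From (2,4), the L positions reachable in one move are: (1,3).

Move to (1,3).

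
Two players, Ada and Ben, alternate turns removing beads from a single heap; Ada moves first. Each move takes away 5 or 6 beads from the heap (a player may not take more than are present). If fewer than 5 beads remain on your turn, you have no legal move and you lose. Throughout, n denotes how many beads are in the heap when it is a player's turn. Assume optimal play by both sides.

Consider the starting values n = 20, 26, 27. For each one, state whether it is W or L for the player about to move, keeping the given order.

20: W, 26: L, 27: W

Build the W/L table. Terminal = L. A non-terminal position is W if it has a move to some L; otherwise it is L.
n=0: no move → L
n=1: no move → L
n=2: no move → L
n=3: no move → L
n=4: no move → L
n=5: can move to 0, which is L ⇒ W
n=6: can move to 1, which is L ⇒ W
n=7: can move to 2, which is L ⇒ W
n=8: can move to 3, which is L ⇒ W
n=9: can move to 4, which is L ⇒ W
n=10: can move to 4, which is L ⇒ W
n=11: moves to 6(W), 5(W); every one is W ⇒ L
n=12: moves to 7(W), 6(W); every one is W ⇒ L
n=13: moves to 8(W), 7(W); every one is W ⇒ L
n=14: moves to 9(W), 8(W); every one is W ⇒ L
n=15: moves to 10(W), 9(W); every one is W ⇒ L
n=16: can move to 11, which is L ⇒ W
n=17: can move to 12, which is L ⇒ W
n=18: can move to 13, which is L ⇒ W
n=19: can move to 14, which is L ⇒ W
n=20: can move to 15, which is L ⇒ W
n=21: can move to 15, which is L ⇒ W
n=22: moves to 17(W), 16(W); every one is W ⇒ L
n=23: moves to 18(W), 17(W); every one is W ⇒ L
n=24: moves to 19(W), 18(W); every one is W ⇒ L
n=25: moves to 20(W), 19(W); every one is W ⇒ L
n=26: moves to 21(W), 20(W); every one is W ⇒ L
n=27: can move to 22, which is L ⇒ W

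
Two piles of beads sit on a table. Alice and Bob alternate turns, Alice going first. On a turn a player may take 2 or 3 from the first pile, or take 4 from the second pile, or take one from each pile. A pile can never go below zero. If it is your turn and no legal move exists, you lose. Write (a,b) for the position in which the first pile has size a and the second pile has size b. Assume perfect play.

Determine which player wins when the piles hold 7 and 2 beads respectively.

Alice wins.

Work bottom-up. With no move the player to move loses. Otherwise the position is W if at least one move leads to an L position for the opponent, and L if every move leads to a W.
No move ever increases a pile, so every position that can arise here has a ≤ 7 and b ≤ 2; it is enough to label the cells with 0 ≤ a ≤ 7 and 0 ≤ b ≤ 2.
Every move lowers a or b (never raises either), so fill the grid row by row in increasing a, and left to right within a row: each cell's successors are then already labelled.
      b=0  b=1  b=2
a=0:    L    L    L
a=1:    L    W    W
a=2:    W    W    W
a=3:    W    W    W
a=4:    W    L    L
a=5:    L    L    W
a=6:    L    W    W
a=7:    W    W    W
Cells with no legal move (terminal, hence L): (0,0), (0,1), (0,2), (1,0).
The remaining L cells, each justified by listing all of its moves:
(4,1): moves to (2,1)(W), (1,1)(W), (3,0)(W); every one is W ⇒ L
(4,2): moves to (2,2)(W), (1,2)(W), (3,1)(W); every one is W ⇒ L
(5,0): moves to (3,0)(W), (2,0)(W); every one is W ⇒ L
(5,1): moves to (3,1)(W), (2,1)(W), (4,0)(W); every one is W ⇒ L
(6,0): moves to (4,0)(W), (3,0)(W); every one is W ⇒ L
Every other cell has at least one move into one of the L cells above, so it is W.
The starting position (7,2) is W: Alice should move to (4,2), handing over an L position.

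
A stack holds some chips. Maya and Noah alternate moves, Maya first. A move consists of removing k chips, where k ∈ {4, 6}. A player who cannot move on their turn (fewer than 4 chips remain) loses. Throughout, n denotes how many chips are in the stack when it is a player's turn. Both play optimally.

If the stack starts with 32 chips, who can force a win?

Noah wins.

Compute win/loss labels from the base case upward. A position with no move is L. Any other position is W if it can reach an L in one move, else L.
n=0: no move → L
n=1: no move → L
n=2: no move → L
n=3: no move → L
n=4: W (go to 0, an L position)
n=5: W (go to 1, an L position)
n=6: W (go to 2, an L position)
n=7: W (go to 3, an L position)
n=8: W (go to 2, an L position)
n=9: W (go to 3, an L position)
n=10: L (options 6(W), 4(W) are all W)
n=11: L (options 7(W), 5(W) are all W)
n=12: L (options 8(W), 6(W) are all W)
n=13: L (options 9(W), 7(W) are all W)
n=14: W (go to 10, an L position)
n=15: W (go to 11, an L position)
n=16: W (go to 12, an L position)
n=17: W (go to 13, an L position)
n=18: W (go to 12, an L position)
n=19: W (go to 13, an L position)
n=20: L (options 16(W), 14(W) are all W)
n=21: L (options 17(W), 15(W) are all W)
n=22: L (options 18(W), 16(W) are all W)
n=23: L (options 19(W), 17(W) are all W)
n=24: W (go to 20, an L position)
n=25: W (go to 21, an L position)
n=26: W (go to 22, an L position)
n=27: W (go to 23, an L position)
n=28: W (go to 22, an L position)
n=29: W (go to 23, an L position)
n=30: L (options 26(W), 24(W) are all W)
n=31: L (options 27(W), 25(W) are all W)
n=32: L (options 28(W), 26(W) are all W)
Every move from 32 reaches a W position, so the mover loses.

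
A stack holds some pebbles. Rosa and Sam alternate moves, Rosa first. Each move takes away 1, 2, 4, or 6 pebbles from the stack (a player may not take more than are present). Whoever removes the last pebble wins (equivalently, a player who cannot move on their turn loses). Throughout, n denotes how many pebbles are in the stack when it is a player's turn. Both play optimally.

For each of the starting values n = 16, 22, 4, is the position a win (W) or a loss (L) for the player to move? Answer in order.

Label each position W (a win for the player to move) or L (a loss). A position with no legal move is L; any other position is W exactly when some move reaches an L, and L when every move reaches a W.
n=0: no move → L
n=1: W (go to 0, an L position)
n=2: W (go to 0, an L position)
n=3: L (options 2(W), 1(W) are all W)
n=4: W (go to 3, an L position)
n=5: W (go to 3, an L position)
n=6: W (go to 0, an L position)
n=7: W (go to 3, an L position)
n=8: L (options 7(W), 6(W), 4(W), 2(W) are all W)
n=9: W (go to 8, an L position)
n=10: W (go to 8, an L position)
n=11: L (options 10(W), 9(W), 7(W), 5(W) are all W)
n=12: W (go to 11, an L position)
n=13: W (go to 11, an L position)
n=14: W (go to 8, an L position)
n=15: W (go to 11, an L position)
n=16: L (options 15(W), 14(W), 12(W), 10(W) are all W)
n=17: W (go to 16, an L position)
n=18: W (go to 16, an L position)
n=19: L (options 18(W), 17(W), 15(W), 13(W) are all W)
n=20: W (go to 19, an L position)
n=21: W (go to 19, an L position)
n=22: W (go to 16, an L position)

16: L, 22: W, 4: W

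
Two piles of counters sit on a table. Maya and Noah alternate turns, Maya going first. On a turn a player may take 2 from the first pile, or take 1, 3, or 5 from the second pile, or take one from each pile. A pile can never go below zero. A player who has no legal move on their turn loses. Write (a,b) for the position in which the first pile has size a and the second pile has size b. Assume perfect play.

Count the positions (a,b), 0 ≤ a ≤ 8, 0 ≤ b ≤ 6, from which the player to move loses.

21

Work bottom-up. With no move the player to move loses. Otherwise the position is W if at least one move leads to an L position for the opponent, and L if every move leads to a W.
Every move lowers a or b (never raises either), so fill the grid row by row in increasing a, and left to right within a row: each cell's successors are then already labelled.
      b=0  b=1  b=2  b=3  b=4  b=5  b=6
a=0:    L    W    L    W    L    W    L
a=1:    L    W    L    W    L    W    L
a=2:    W    W    W    W    W    W    W
a=3:    W    L    W    L    W    L    W
a=4:    L    W    W    W    W    W    W
a=5:    L    W    L    W    L    W    L
a=6:    W    W    L    W    L    W    L
a=7:    W    L    W    W    W    W    W
a=8:    L    W    W    W    W    W    W
Cells with no legal move (terminal, hence L): (0,0), (1,0).
The remaining L cells, each justified by listing all of its moves:
(0,2): →(0,1)(W) only, which is W, so L
(0,4): →(0,3)(W), (0,1)(W) — all W, so L
(0,6): →(0,5)(W), (0,3)(W), (0,1)(W) — all W, so L
(1,2): →(1,1)(W), (0,1)(W) — all W, so L
(1,4): →(1,3)(W), (1,1)(W), (0,3)(W) — all W, so L
(1,6): →(1,5)(W), (1,3)(W), (1,1)(W), (0,5)(W) — all W, so L
(3,1): →(1,1)(W), (3,0)(W), (2,0)(W) — all W, so L
(3,3): →(1,3)(W), (3,2)(W), (3,0)(W), (2,2)(W) — all W, so L
(3,5): →(1,5)(W), (3,4)(W), (3,2)(W), (3,0)(W), (2,4)(W) — all W, so L
(4,0): →(2,0)(W) only, which is W, so L
(5,0): →(3,0)(W) only, which is W, so L
(5,2): →(3,2)(W), (5,1)(W), (4,1)(W) — all W, so L
(5,4): →(3,4)(W), (5,3)(W), (5,1)(W), (4,3)(W) — all W, so L
(5,6): →(3,6)(W), (5,5)(W), (5,3)(W), (5,1)(W), (4,5)(W) — all W, so L
(6,2): →(4,2)(W), (6,1)(W), (5,1)(W) — all W, so L
(6,4): →(4,4)(W), (6,3)(W), (6,1)(W), (5,3)(W) — all W, so L
(6,6): →(4,6)(W), (6,5)(W), (6,3)(W), (6,1)(W), (5,5)(W) — all W, so L
(7,1): →(5,1)(W), (7,0)(W), (6,0)(W) — all W, so L
(8,0): →(6,0)(W) only, which is W, so L
Every other cell has at least one move into one of the L cells above, so it is W.
L cells per row: a=0: 4, a=1: 4, a=2: 0, a=3: 3, a=4: 1, a=5: 4, a=6: 3, a=7: 1, a=8: 1; total 21.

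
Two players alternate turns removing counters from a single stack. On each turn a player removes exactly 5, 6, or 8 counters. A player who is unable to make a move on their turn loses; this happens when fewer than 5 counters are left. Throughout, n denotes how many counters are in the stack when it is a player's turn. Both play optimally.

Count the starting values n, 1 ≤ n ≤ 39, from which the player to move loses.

15

Work bottom-up. With no move the player to move loses. Otherwise the position is W if at least one move leads to an L position for the opponent, and L if every move leads to a W.
n=0: no move → L
n=1: no move → L
n=2: no move → L
n=3: no move → L
n=4: no move → L
n=5: can move to 0, which is L ⇒ W
n=6: can move to 1, which is L ⇒ W
n=7: can move to 2, which is L ⇒ W
n=8: can move to 3, which is L ⇒ W
n=9: can move to 4, which is L ⇒ W
n=10: can move to 4, which is L ⇒ W
n=11: can move to 3, which is L ⇒ W
n=12: can move to 4, which is L ⇒ W
n=13: moves to 8(W), 7(W), 5(W); every one is W ⇒ L
n=14: moves to 9(W), 8(W), 6(W); every one is W ⇒ L
n=15: moves to 10(W), 9(W), 7(W); every one is W ⇒ L
n=16: moves to 11(W), 10(W), 8(W); every one is W ⇒ L
n=17: moves to 12(W), 11(W), 9(W); every one is W ⇒ L
n=18: can move to 13, which is L ⇒ W
n=19: can move to 14, which is L ⇒ W
n=20: can move to 15, which is L ⇒ W
n=21: can move to 16, which is L ⇒ W
n=22: can move to 17, which is L ⇒ W
n=23: can move to 17, which is L ⇒ W
n=24: can move to 16, which is L ⇒ W
n=25: can move to 17, which is L ⇒ W
n=26: moves to 21(W), 20(W), 18(W); every one is W ⇒ L
n=27: moves to 22(W), 21(W), 19(W); every one is W ⇒ L
n=28: moves to 23(W), 22(W), 20(W); every one is W ⇒ L
n=29: moves to 24(W), 23(W), 21(W); every one is W ⇒ L
n=30: moves to 25(W), 24(W), 22(W); every one is W ⇒ L
n=31: can move to 26, which is L ⇒ W
n=32: can move to 27, which is L ⇒ W
n=33: can move to 28, which is L ⇒ W
n=34: can move to 29, which is L ⇒ W
n=35: can move to 30, which is L ⇒ W
n=36: can move to 30, which is L ⇒ W
n=37: can move to 29, which is L ⇒ W
n=38: can move to 30, which is L ⇒ W
n=39: moves to 34(W), 33(W), 31(W); every one is W ⇒ L
L entries with 1 ≤ n ≤ 39 (n=0 is outside the asked range and is not counted): n = 1, 2, 3, 4, 13, 14, 15, 16, 17, 26, 27, 28, 29, 30, 39; that makes 15.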